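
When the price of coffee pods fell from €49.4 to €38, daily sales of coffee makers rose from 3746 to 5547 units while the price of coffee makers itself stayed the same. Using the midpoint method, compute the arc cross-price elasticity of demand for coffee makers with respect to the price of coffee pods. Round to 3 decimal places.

ΔQ_A = 5547 − 3746 = 1801; ΔP_B = 38 − 49.4 = -11.4.
Midpoints: Q̄_A = 4646.5, P̄_B = 43.70.
ε = (ΔQ_A/Q̄_A)/(ΔP_B/P̄_B) = (1801/4646.5)/(-11.4/43.70) ≈ -1.486.

-1.486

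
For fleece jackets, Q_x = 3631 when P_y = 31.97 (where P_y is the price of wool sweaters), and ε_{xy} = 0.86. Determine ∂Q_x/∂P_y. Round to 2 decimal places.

ε = (∂Q_x/∂P_y)·(P_y/Q_x) ⇒ ∂Q_x/∂P_y = ε·Q_x/P_y = 0.86 × 3631/31.97 ≈ 97.67.

97.67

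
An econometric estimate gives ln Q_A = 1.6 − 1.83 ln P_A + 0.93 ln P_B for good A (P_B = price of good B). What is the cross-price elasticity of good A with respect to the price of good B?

0.93

In a log-linear (constant-elasticity) demand function, the coefficient on ln P_B is the cross-price elasticity.
ε = 0.93. Positive, so good A and good B are substitutes.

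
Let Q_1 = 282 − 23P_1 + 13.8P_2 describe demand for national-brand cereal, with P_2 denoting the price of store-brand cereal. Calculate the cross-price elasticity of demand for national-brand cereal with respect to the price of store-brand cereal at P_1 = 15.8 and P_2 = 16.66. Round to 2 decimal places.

At P_1 = 15.8 and P_2 = 16.66: Q_1 = 148.508.
∂Q_1/∂P_2 = 13.8.
ε = (∂Q_1/∂P_2)(P_2/Q_1) = 13.8 × (16.66/148.508) ≈ 1.55.
Since ε > 0, national-brand cereal and store-brand cereal are substitutes.

1.55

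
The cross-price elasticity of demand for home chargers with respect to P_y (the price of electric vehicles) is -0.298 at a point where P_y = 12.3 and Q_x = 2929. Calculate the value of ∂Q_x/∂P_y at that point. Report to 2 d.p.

-70.96

ε = (∂Q_x/∂P_y)·(P_y/Q_x) ⇒ ∂Q_x/∂P_y = ε·Q_x/P_y = -0.298 × 2929/12.3 ≈ -70.96.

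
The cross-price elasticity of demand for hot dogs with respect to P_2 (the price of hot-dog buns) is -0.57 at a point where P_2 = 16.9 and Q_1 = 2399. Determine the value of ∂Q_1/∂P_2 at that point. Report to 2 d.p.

-80.91

ε = (∂Q_1/∂P_2)·(P_2/Q_1) ⇒ ∂Q_1/∂P_2 = ε·Q_1/P_2 = -0.57 × 2399/16.9 ≈ -80.91.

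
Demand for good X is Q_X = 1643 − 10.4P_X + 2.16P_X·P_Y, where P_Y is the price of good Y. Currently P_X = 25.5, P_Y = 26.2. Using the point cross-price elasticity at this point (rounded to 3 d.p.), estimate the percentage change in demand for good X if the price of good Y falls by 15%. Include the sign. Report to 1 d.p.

At P_X = 25.5, P_Y = 26.2: Q_X = 2820.896.
∂Q_X/∂P_Y = 2.16P_X = 55.0800.
ε = (∂Q_X/∂P_Y)(P_Y/Q_X) = 55.0800 × 26.2/2820.896 ≈ 0.512.
%ΔQ_X ≈ ε × %ΔP_Y = 0.512 × (-15%) = -7.7%.

-7.7%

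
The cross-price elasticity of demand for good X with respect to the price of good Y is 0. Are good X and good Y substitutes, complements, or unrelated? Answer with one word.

ε = 0: demand for good X does not respond to good Y's price; the goods are unrelated.

unrelated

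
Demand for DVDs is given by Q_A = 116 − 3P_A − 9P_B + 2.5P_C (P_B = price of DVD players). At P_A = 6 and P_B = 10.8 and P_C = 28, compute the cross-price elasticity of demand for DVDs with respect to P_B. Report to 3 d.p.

-1.373

At P_A = 6 and P_B = 10.8 and P_C = 28: Q_A = 70.8.
∂Q_A/∂P_B = -9.
ε = (∂Q_A/∂P_B)(P_B/Q_A) = -9 × (10.8/70.8) ≈ -1.373.
Since ε < 0, DVDs and DVD players are complements.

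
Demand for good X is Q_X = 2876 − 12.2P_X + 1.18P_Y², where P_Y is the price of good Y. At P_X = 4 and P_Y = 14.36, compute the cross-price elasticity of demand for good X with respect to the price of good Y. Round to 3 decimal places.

At P_X = 4 and P_Y = 14.36: Q_X = 3070.527.
∂Q_X/∂P_Y = 2.36P_Y = 2.36(14.36) = 33.8896.
ε = (∂Q_X/∂P_Y)(P_Y/Q_X) = 33.8896 × (14.36/3070.527) ≈ 0.158.
ε > 0: substitutes.

0.158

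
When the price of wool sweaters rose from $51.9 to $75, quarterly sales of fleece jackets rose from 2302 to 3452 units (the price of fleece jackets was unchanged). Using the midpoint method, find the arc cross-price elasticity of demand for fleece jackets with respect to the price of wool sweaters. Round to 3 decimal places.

ΔQ_A = 3452 − 2302 = 1150; ΔP_B = 75 − 51.9 = 23.1.
Midpoints: Q̄_A = 2877.0, P̄_B = 63.45.
ε = (ΔQ_A/Q̄_A)/(ΔP_B/P̄_B) = (1150/2877.0)/(23.1/63.45) ≈ 1.098.
ε > 0: fleece jackets and wool sweaters are substitutes.

1.098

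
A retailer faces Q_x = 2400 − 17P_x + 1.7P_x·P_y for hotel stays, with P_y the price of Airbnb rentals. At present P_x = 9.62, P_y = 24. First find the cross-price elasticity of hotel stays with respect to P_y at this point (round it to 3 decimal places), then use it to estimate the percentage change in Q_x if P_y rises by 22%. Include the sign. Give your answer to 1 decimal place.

3.3%

At P_x = 9.62, P_y = 24: Q_x = 2628.956.
∂Q_x/∂P_y = 1.7P_x = 16.3540.
ε = (∂Q_x/∂P_y)(P_y/Q_x) = 16.3540 × 24/2628.956 ≈ 0.149.
%ΔQ_x ≈ ε × %ΔP_y = 0.149 × (22%) = 3.3%.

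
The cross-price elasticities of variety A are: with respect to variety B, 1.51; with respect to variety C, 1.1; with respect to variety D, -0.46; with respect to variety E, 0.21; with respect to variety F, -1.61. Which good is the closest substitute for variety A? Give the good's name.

variety B

Substitutes have ε > 0. Among the positive values, 1.51 (variety B) is largest.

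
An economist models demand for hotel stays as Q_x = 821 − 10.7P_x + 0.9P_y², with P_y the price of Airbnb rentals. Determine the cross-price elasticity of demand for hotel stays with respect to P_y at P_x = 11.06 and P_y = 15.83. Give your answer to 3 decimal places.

0.486

At P_x = 11.06 and P_y = 15.83: Q_x = 928.188.
∂Q_x/∂P_y = 1.8P_y = 1.8(15.83) = 28.4940.
ε = (∂Q_x/∂P_y)(P_y/Q_x) = 28.4940 × (15.83/928.188) ≈ 0.486.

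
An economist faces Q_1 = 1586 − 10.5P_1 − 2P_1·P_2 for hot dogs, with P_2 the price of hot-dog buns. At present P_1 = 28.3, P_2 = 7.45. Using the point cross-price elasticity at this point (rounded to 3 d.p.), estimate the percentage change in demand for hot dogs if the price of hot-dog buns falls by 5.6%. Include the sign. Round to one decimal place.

2.7%

At P_1 = 28.3, P_2 = 7.45: Q_1 = 867.18.
∂Q_1/∂P_2 = -2P_1 = -56.6000.
ε = (∂Q_1/∂P_2)(P_2/Q_1) = -56.6000 × 7.45/867.18 ≈ -0.486.
%ΔQ_1 ≈ ε × %ΔP_2 = -0.486 × (-5.6%) = 2.7%.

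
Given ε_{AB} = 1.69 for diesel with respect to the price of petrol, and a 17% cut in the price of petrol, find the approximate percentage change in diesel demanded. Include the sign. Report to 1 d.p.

%ΔQ ≈ ε × %ΔP of petrol = 1.69 × (-17%) = -28.7%.
Demand for diesel falls by about 28.7%.

-28.7%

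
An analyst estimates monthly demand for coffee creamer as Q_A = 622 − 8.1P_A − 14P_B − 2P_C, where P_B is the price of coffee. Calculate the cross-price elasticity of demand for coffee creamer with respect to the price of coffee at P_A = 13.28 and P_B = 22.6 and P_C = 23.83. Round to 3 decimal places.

-2.104

At P_A = 13.28 and P_B = 22.6 and P_C = 23.83: Q_A = 150.372.
∂Q_A/∂P_B = -14.
ε = (∂Q_A/∂P_B)(P_B/Q_A) = -14 × (22.6/150.372) ≈ -2.104.
Since ε < 0, coffee creamer and coffee are complements.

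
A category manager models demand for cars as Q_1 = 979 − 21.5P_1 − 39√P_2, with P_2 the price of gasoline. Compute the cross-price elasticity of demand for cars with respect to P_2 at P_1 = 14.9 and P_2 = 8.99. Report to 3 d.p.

-0.108

At P_1 = 14.9 and P_2 = 8.99: Q_1 = 541.715.
∂Q_1/∂P_2 = -39/(2√P_2) = -39/(2√8.99) = -6.5036.
ε = (∂Q_1/∂P_2)(P_2/Q_1) = -6.5036 × (8.99/541.715) ≈ -0.108.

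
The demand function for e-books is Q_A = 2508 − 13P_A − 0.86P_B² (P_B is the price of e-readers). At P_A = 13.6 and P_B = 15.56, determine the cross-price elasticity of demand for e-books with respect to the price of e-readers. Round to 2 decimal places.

At P_A = 13.6 and P_B = 15.56: Q_A = 2122.982.
∂Q_A/∂P_B = -1.72P_B = -1.72(15.56) = -26.7632.
ε = (∂Q_A/∂P_B)(P_B/Q_A) = -26.7632 × (15.56/2122.982) ≈ -0.20.
ε < 0: complements.

-0.20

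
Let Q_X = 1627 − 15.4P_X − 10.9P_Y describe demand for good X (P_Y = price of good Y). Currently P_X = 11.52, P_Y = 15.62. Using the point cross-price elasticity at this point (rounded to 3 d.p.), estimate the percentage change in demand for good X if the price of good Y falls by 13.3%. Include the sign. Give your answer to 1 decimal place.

1.8%

At P_X = 11.52, P_Y = 15.62: Q_X = 1279.334.
∂Q_X/∂P_Y = -10.9.
ε = (∂Q_X/∂P_Y)(P_Y/Q_X) = -10.9000 × 15.62/1279.334 ≈ -0.133.
%ΔQ_X ≈ ε × %ΔP_Y = -0.133 × (-13.3%) = 1.8%.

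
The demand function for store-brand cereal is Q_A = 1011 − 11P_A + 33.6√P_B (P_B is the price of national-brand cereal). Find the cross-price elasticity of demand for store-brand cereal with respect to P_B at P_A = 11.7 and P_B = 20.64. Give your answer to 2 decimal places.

0.07

At P_A = 11.7 and P_B = 20.64: Q_A = 1034.949.
∂Q_A/∂P_B = 33.6/(2√P_B) = 33.6/(2√20.64) = 3.6979.
ε = (∂Q_A/∂P_B)(P_B/Q_A) = 3.6979 × (20.64/1034.949) ≈ 0.07.
ε > 0: substitutes.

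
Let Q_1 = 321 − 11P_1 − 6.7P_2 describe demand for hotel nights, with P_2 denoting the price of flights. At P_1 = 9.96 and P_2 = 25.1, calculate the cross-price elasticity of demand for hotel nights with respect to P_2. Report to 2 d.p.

-3.89

At P_1 = 9.96 and P_2 = 25.1: Q_1 = 43.27.
∂Q_1/∂P_2 = -6.7.
ε = (∂Q_1/∂P_2)(P_2/Q_1) = -6.7 × (25.1/43.27) ≈ -3.89.
Since ε < 0, hotel nights and flights are complements.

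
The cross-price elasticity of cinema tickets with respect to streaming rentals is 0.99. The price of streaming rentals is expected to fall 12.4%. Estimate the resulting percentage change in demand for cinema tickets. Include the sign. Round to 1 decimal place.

-12.3%

%ΔQ ≈ ε × %ΔP of streaming rentals = 0.99 × (-12.4%) = -12.3%.
Demand for cinema tickets falls by about 12.3%.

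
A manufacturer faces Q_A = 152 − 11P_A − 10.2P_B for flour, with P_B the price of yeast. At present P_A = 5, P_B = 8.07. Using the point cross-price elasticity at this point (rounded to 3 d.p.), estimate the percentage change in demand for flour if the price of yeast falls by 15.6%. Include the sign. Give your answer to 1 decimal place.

87.4%

At P_A = 5, P_B = 8.07: Q_A = 14.686.
∂Q_A/∂P_B = -10.2.
ε = (∂Q_A/∂P_B)(P_B/Q_A) = -10.2000 × 8.07/14.686 ≈ -5.605.
%ΔQ_A ≈ ε × %ΔP_B = -5.605 × (-15.6%) = 87.4%.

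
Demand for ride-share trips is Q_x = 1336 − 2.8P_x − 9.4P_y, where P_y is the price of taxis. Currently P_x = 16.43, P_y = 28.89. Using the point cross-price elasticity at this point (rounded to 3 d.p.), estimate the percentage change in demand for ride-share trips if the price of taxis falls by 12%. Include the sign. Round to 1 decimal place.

3.2%

At P_x = 16.43, P_y = 28.89: Q_x = 1018.43.
∂Q_x/∂P_y = -9.4.
ε = (∂Q_x/∂P_y)(P_y/Q_x) = -9.4000 × 28.89/1018.43 ≈ -0.267.
%ΔQ_x ≈ ε × %ΔP_y = -0.267 × (-12%) = 3.2%.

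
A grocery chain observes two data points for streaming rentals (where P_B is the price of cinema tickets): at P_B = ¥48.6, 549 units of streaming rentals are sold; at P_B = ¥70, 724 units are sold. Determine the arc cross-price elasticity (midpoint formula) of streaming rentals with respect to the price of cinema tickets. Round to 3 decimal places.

0.762

ΔQ_A = 724 − 549 = 175; ΔP_B = 70 − 48.6 = 21.4.
Midpoints: Q̄_A = 636.5, P̄_B = 59.30.
ε = (ΔQ_A/Q̄_A)/(ΔP_B/P̄_B) = (175/636.5)/(21.4/59.30) ≈ 0.762.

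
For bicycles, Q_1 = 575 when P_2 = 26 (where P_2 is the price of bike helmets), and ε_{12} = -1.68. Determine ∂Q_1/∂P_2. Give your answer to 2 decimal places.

ε = (∂Q_1/∂P_2)·(P_2/Q_1) ⇒ ∂Q_1/∂P_2 = ε·Q_1/P_2 = -1.68 × 575/26 ≈ -37.15.

-37.15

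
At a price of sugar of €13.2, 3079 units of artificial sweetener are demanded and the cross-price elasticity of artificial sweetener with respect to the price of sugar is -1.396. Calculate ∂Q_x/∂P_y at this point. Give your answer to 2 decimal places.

ε = (∂Q_x/∂P_y)·(P_y/Q_x) ⇒ ∂Q_x/∂P_y = ε·Q_x/P_y = -1.396 × 3079/13.2 ≈ -325.63.

-325.63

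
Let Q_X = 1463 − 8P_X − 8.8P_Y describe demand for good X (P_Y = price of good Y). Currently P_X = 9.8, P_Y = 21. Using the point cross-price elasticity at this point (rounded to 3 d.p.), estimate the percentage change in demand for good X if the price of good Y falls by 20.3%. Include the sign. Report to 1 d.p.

3.1%

At P_X = 9.8, P_Y = 21: Q_X = 1199.8.
∂Q_X/∂P_Y = -8.8.
ε = (∂Q_X/∂P_Y)(P_Y/Q_X) = -8.8000 × 21/1199.8 ≈ -0.154.
%ΔQ_X ≈ ε × %ΔP_Y = -0.154 × (-20.3%) = 3.1%.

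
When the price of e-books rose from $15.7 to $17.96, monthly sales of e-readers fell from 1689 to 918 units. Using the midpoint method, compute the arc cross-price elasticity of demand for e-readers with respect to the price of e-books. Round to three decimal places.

ΔQ_A = 918 − 1689 = -771; ΔP_B = 17.96 − 15.7 = 2.26.
Midpoints: Q̄_A = 1303.5, P̄_B = 16.83.
ε = (ΔQ_A/Q̄_A)/(ΔP_B/P̄_B) = (-771/1303.5)/(2.26/16.83) ≈ -4.405.

-4.405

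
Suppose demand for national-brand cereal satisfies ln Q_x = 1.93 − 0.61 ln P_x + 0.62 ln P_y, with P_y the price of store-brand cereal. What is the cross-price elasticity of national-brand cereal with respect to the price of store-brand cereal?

0.62

In a log-linear (constant-elasticity) demand function, the coefficient on ln P_y is the cross-price elasticity.
ε = 0.62. Positive, so national-brand cereal and store-brand cereal are substitutes.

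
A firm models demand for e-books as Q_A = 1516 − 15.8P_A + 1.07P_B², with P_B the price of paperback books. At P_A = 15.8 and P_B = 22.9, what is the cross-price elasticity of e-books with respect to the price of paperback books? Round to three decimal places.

0.614

At P_A = 15.8 and P_B = 22.9: Q_A = 1827.479.
∂Q_A/∂P_B = 2.14P_B = 2.14(22.9) = 49.0060.
ε = (∂Q_A/∂P_B)(P_B/Q_A) = 49.0060 × (22.9/1827.479) ≈ 0.614.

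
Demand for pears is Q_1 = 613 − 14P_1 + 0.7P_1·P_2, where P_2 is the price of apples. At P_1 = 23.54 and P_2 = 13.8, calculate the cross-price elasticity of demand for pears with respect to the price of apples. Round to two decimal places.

0.45

At P_1 = 23.54 and P_2 = 13.8: Q_1 = 510.836.
∂Q_1/∂P_2 = 0.7P_1 = 0.7(23.54) = 16.4780.
ε = (∂Q_1/∂P_2)(P_2/Q_1) = 16.4780 × (13.8/510.836) ≈ 0.45.
ε > 0: substitutes.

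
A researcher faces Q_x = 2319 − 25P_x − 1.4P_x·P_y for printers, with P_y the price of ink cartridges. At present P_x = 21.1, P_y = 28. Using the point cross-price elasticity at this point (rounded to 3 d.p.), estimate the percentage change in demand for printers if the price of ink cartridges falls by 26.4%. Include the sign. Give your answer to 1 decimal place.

At P_x = 21.1, P_y = 28: Q_x = 964.38.
∂Q_x/∂P_y = -1.4P_x = -29.5400.
ε = (∂Q_x/∂P_y)(P_y/Q_x) = -29.5400 × 28/964.38 ≈ -0.858.
%ΔQ_x ≈ ε × %ΔP_y = -0.858 × (-26.4%) = 22.7%.

22.7%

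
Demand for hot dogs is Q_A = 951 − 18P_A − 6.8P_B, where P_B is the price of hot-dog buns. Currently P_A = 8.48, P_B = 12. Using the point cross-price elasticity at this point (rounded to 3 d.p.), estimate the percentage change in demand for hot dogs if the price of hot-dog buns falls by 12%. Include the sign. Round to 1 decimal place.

1.4%

At P_A = 8.48, P_B = 12: Q_A = 716.76.
∂Q_A/∂P_B = -6.8.
ε = (∂Q_A/∂P_B)(P_B/Q_A) = -6.8000 × 12/716.76 ≈ -0.114.
%ΔQ_A ≈ ε × %ΔP_B = -0.114 × (-12%) = 1.4%.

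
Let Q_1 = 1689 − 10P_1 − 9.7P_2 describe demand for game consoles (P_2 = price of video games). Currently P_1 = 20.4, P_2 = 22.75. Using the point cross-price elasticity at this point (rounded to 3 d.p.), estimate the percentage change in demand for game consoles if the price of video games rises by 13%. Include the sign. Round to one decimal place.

-2.3%

At P_1 = 20.4, P_2 = 22.75: Q_1 = 1264.325.
∂Q_1/∂P_2 = -9.7.
ε = (∂Q_1/∂P_2)(P_2/Q_1) = -9.7000 × 22.75/1264.325 ≈ -0.175.
%ΔQ_1 ≈ ε × %ΔP_2 = -0.175 × (13%) = -2.3%.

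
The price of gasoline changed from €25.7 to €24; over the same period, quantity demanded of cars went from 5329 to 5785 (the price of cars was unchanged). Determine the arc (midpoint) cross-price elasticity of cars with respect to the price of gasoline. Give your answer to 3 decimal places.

ΔQ_A = 5785 − 5329 = 456; ΔP_B = 24 − 25.7 = -1.7.
Midpoints: Q̄_A = 5557.0, P̄_B = 24.85.
ε = (ΔQ_A/Q̄_A)/(ΔP_B/P̄_B) = (456/5557.0)/(-1.7/24.85) ≈ -1.200.

-1.200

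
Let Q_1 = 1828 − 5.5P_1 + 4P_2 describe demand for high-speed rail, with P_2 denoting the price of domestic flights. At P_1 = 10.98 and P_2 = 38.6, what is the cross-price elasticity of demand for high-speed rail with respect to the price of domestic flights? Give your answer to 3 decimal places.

At P_1 = 10.98 and P_2 = 38.6: Q_1 = 1922.01.
∂Q_1/∂P_2 = 4.
ε = (∂Q_1/∂P_2)(P_2/Q_1) = 4 × (38.6/1922.01) ≈ 0.080.
Since ε > 0, high-speed rail and domestic flights are substitutes.

0.080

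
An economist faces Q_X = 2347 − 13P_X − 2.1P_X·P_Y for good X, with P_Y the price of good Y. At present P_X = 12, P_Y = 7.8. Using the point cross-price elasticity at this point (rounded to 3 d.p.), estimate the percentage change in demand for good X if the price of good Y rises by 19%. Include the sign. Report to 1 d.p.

At P_X = 12, P_Y = 7.8: Q_X = 1994.44.
∂Q_X/∂P_Y = -2.1P_X = -25.2000.
ε = (∂Q_X/∂P_Y)(P_Y/Q_X) = -25.2000 × 7.8/1994.44 ≈ -0.099.
%ΔQ_X ≈ ε × %ΔP_Y = -0.099 × (19%) = -1.9%.

-1.9%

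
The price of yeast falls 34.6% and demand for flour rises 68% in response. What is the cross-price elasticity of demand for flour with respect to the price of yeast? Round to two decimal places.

-1.97

ε = (%ΔQ of flour) / (%ΔP of yeast) = (68%) / (-34.6%) ≈ -1.97.
Negative cross-price elasticity: complements.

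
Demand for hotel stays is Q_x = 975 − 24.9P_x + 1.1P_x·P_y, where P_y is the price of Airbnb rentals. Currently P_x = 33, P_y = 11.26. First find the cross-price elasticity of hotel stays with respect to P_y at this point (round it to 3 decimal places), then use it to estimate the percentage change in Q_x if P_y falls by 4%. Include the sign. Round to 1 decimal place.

At P_x = 33, P_y = 11.26: Q_x = 562.038.
∂Q_x/∂P_y = 1.1P_x = 36.3000.
ε = (∂Q_x/∂P_y)(P_y/Q_x) = 36.3000 × 11.26/562.038 ≈ 0.727.
%ΔQ_x ≈ ε × %ΔP_y = 0.727 × (-4%) = -2.9%.

-2.9%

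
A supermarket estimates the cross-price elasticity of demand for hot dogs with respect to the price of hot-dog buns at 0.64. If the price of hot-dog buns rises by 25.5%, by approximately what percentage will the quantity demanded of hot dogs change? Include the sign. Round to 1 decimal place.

%ΔQ ≈ ε × %ΔP of hot-dog buns = 0.64 × (25.5%) = 16.3%.

16.3%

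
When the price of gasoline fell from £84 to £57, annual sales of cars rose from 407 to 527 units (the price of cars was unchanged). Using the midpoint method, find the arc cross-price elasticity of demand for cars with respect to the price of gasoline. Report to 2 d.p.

-0.67

ΔQ_A = 527 − 407 = 120; ΔP_B = 57 − 84 = -27.
Midpoints: Q̄_A = 467.0, P̄_B = 70.50.
ε = (ΔQ_A/Q̄_A)/(ΔP_B/P̄_B) = (120/467.0)/(-27/70.50) ≈ -0.67.
ε < 0: cars and gasoline are complements.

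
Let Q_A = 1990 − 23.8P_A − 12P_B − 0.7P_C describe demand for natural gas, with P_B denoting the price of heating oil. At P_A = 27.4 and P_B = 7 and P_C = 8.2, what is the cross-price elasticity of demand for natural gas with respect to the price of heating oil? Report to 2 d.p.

-0.07

At P_A = 27.4 and P_B = 7 and P_C = 8.2: Q_A = 1248.14.
∂Q_A/∂P_B = -12.
ε = (∂Q_A/∂P_B)(P_B/Q_A) = -12 × (7/1248.14) ≈ -0.07.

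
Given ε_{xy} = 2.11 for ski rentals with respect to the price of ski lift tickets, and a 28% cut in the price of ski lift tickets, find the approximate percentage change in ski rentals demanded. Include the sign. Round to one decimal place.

-59.1%

%ΔQ ≈ ε × %ΔP of ski lift tickets = 2.11 × (-28%) = -59.1%.
Demand for ski rentals falls by about 59.1%.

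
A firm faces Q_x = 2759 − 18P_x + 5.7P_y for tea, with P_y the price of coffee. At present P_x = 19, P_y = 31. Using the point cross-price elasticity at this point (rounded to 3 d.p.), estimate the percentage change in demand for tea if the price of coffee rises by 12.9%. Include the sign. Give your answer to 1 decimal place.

0.9%

At P_x = 19, P_y = 31: Q_x = 2593.7.
∂Q_x/∂P_y = 5.7.
ε = (∂Q_x/∂P_y)(P_y/Q_x) = 5.7000 × 31/2593.7 ≈ 0.068.
%ΔQ_x ≈ ε × %ΔP_y = 0.068 × (12.9%) = 0.9%.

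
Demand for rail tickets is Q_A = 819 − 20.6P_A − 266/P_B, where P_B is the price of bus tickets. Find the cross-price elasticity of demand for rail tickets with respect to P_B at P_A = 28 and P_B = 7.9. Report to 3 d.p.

0.161

At P_A = 28 and P_B = 7.9: Q_A = 208.529.
∂Q_A/∂P_B = 266/P_B² = 4.2621.
ε = (∂Q_A/∂P_B)(P_B/Q_A) = 4.2621 × (7.9/208.529) ≈ 0.161.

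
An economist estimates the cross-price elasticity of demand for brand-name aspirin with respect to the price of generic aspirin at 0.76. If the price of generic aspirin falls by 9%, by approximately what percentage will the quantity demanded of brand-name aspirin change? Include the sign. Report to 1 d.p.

%ΔQ ≈ ε × %ΔP of generic aspirin = 0.76 × (-9%) = -6.8%.
Demand for brand-name aspirin falls by about 6.8%.

-6.8%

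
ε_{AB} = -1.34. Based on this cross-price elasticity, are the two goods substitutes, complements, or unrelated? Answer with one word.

complements

ε = -1.34 < 0, so a higher price of good B lowers demand for good A: complements.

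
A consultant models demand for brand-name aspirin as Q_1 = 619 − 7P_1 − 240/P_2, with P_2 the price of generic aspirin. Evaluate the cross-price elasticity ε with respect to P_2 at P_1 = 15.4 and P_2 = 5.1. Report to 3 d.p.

0.101

At P_1 = 15.4 and P_2 = 5.1: Q_1 = 464.141.
∂Q_1/∂P_2 = 240/P_2² = 9.2272.
ε = (∂Q_1/∂P_2)(P_2/Q_1) = 9.2272 × (5.1/464.141) ≈ 0.101.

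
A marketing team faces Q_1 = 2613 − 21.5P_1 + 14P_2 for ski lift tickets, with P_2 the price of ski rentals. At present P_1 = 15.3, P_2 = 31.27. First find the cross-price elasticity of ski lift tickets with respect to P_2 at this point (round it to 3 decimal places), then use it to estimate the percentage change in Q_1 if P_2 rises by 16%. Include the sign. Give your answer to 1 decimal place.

At P_1 = 15.3, P_2 = 31.27: Q_1 = 2721.83.
∂Q_1/∂P_2 = 14.
ε = (∂Q_1/∂P_2)(P_2/Q_1) = 14.0000 × 31.27/2721.83 ≈ 0.161.
%ΔQ_1 ≈ ε × %ΔP_2 = 0.161 × (16%) = 2.6%.

2.6%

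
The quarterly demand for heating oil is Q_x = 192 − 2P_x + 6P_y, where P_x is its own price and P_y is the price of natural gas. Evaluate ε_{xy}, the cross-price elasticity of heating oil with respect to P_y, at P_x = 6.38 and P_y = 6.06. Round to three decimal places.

At P_x = 6.38 and P_y = 6.06: Q_x = 215.6.
∂Q_x/∂P_y = 6.
ε = (∂Q_x/∂P_y)(P_y/Q_x) = 6 × (6.06/215.6) ≈ 0.169.

0.169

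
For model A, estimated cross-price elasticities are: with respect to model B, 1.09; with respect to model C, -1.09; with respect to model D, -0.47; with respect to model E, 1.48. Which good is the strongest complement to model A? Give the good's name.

model C

Complements have ε < 0. The most negative value is -1.09 (model C).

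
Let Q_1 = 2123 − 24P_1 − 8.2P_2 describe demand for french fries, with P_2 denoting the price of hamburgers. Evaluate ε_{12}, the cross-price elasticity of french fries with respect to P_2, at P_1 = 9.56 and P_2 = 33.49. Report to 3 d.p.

-0.170

At P_1 = 9.56 and P_2 = 33.49: Q_1 = 1618.942.
∂Q_1/∂P_2 = -8.2.
ε = (∂Q_1/∂P_2)(P_2/Q_1) = -8.2 × (33.49/1618.942) ≈ -0.170.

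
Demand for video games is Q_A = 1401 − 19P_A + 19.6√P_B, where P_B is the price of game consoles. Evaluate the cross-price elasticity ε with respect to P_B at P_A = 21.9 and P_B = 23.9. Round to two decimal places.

0.04

At P_A = 21.9 and P_B = 23.9: Q_A = 1080.720.
∂Q_A/∂P_B = 19.6/(2√P_B) = 19.6/(2√23.9) = 2.0046.
ε = (∂Q_A/∂P_B)(P_B/Q_A) = 2.0046 × (23.9/1080.720) ≈ 0.04.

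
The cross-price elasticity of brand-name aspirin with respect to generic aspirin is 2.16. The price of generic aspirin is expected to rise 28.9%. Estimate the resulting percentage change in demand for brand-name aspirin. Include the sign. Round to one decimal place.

%ΔQ ≈ ε × %ΔP of generic aspirin = 2.16 × (28.9%) = 62.4%.
Demand for brand-name aspirin rises by about 62.4%.

62.4%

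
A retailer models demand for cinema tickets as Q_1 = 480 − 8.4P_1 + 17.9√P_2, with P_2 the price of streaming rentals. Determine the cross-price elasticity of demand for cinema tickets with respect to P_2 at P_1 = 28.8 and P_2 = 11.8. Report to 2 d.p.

At P_1 = 28.8 and P_2 = 11.8: Q_1 = 299.569.
∂Q_1/∂P_2 = 17.9/(2√P_2) = 17.9/(2√11.8) = 2.6054.
ε = (∂Q_1/∂P_2)(P_2/Q_1) = 2.6054 × (11.8/299.569) ≈ 0.10.

0.10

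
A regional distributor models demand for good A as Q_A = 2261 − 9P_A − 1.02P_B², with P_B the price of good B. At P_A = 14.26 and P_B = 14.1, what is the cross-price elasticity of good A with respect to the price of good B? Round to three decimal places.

At P_A = 14.26 and P_B = 14.1: Q_A = 1929.874.
∂Q_A/∂P_B = -2.04P_B = -2.04(14.1) = -28.7640.
ε = (∂Q_A/∂P_B)(P_B/Q_A) = -28.7640 × (14.1/1929.874) ≈ -0.210.

-0.210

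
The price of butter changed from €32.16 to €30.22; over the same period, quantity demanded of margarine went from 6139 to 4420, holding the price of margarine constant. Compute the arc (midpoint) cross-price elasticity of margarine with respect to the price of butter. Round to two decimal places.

ΔQ_A = 4420 − 6139 = -1719; ΔP_B = 30.22 − 32.16 = -1.94.
Midpoints: Q̄_A = 5279.5, P̄_B = 31.19.
ε = (ΔQ_A/Q̄_A)/(ΔP_B/P̄_B) = (-1719/5279.5)/(-1.94/31.19) ≈ 5.23.
ε > 0: margarine and butter are substitutes.

5.23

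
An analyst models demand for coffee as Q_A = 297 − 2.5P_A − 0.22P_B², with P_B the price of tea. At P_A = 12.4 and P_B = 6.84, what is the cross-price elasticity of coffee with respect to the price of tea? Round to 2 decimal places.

-0.08

At P_A = 12.4 and P_B = 6.84: Q_A = 255.707.
∂Q_A/∂P_B = -0.44P_B = -0.44(6.84) = -3.0096.
ε = (∂Q_A/∂P_B)(P_B/Q_A) = -3.0096 × (6.84/255.707) ≈ -0.08.
ε < 0: complements.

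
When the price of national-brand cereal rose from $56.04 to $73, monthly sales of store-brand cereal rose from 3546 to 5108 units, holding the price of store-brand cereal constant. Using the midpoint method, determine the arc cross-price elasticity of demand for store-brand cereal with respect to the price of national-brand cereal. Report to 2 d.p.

1.37

ΔQ_A = 5108 − 3546 = 1562; ΔP_B = 73 − 56.04 = 16.96.
Midpoints: Q̄_A = 4327.0, P̄_B = 64.52.
ε = (ΔQ_A/Q̄_A)/(ΔP_B/P̄_B) = (1562/4327.0)/(16.96/64.52) ≈ 1.37.
ε > 0: store-brand cereal and national-brand cereal are substitutes.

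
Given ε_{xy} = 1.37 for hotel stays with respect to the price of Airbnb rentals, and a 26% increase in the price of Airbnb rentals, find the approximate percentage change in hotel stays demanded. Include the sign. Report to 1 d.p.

%ΔQ ≈ ε × %ΔP of Airbnb rentals = 1.37 × (26%) = 35.6%.
Demand for hotel stays rises by about 35.6%.

35.6%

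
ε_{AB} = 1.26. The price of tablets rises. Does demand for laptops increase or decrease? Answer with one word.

ε > 0 and the price of tablets rises, so the quantity of laptops moves in the same direction: it increases.

increase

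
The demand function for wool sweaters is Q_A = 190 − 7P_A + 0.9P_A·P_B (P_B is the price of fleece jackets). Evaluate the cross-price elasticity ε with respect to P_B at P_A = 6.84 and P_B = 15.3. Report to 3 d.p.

0.399

At P_A = 6.84 and P_B = 15.3: Q_A = 236.307.
∂Q_A/∂P_B = 0.9P_A = 0.9(6.84) = 6.1560.
ε = (∂Q_A/∂P_B)(P_B/Q_A) = 6.1560 × (15.3/236.307) ≈ 0.399.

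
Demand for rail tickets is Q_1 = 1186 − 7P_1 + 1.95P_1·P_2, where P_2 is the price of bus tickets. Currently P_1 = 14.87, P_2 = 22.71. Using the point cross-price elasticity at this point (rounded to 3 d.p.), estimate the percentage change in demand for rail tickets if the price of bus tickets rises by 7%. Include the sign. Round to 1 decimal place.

At P_1 = 14.87, P_2 = 22.71: Q_1 = 1740.421.
∂Q_1/∂P_2 = 1.95P_1 = 28.9965.
ε = (∂Q_1/∂P_2)(P_2/Q_1) = 28.9965 × 22.71/1740.421 ≈ 0.378.
%ΔQ_1 ≈ ε × %ΔP_2 = 0.378 × (7%) = 2.6%.

2.6%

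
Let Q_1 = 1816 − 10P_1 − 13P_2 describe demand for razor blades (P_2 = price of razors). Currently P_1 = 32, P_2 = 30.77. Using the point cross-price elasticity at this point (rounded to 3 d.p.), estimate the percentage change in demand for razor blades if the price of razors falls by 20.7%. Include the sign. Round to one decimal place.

At P_1 = 32, P_2 = 30.77: Q_1 = 1095.99.
∂Q_1/∂P_2 = -13.
ε = (∂Q_1/∂P_2)(P_2/Q_1) = -13.0000 × 30.77/1095.99 ≈ -0.365.
%ΔQ_1 ≈ ε × %ΔP_2 = -0.365 × (-20.7%) = 7.6%.

7.6%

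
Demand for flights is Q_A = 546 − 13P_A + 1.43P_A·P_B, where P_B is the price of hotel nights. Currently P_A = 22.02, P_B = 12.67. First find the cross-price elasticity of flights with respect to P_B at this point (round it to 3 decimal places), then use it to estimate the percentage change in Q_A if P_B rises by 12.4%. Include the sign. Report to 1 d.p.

At P_A = 22.02, P_B = 12.67: Q_A = 658.701.
∂Q_A/∂P_B = 1.43P_A = 31.4886.
ε = (∂Q_A/∂P_B)(P_B/Q_A) = 31.4886 × 12.67/658.701 ≈ 0.606.
%ΔQ_A ≈ ε × %ΔP_B = 0.606 × (12.4%) = 7.5%.

7.5%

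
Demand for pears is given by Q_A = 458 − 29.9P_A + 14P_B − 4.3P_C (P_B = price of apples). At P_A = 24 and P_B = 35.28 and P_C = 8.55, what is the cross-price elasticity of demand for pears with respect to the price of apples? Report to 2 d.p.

2.50

At P_A = 24 and P_B = 35.28 and P_C = 8.55: Q_A = 197.555.
∂Q_A/∂P_B = 14.
ε = (∂Q_A/∂P_B)(P_B/Q_A) = 14 × (35.28/197.555) ≈ 2.50.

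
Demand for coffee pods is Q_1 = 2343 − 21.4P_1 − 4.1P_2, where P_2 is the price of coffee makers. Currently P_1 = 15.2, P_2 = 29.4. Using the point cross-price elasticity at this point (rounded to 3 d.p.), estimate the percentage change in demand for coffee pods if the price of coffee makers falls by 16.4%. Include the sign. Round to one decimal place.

At P_1 = 15.2, P_2 = 29.4: Q_1 = 1897.18.
∂Q_1/∂P_2 = -4.1.
ε = (∂Q_1/∂P_2)(P_2/Q_1) = -4.1000 × 29.4/1897.18 ≈ -0.064.
%ΔQ_1 ≈ ε × %ΔP_2 = -0.064 × (-16.4%) = 1.0%.

1.0%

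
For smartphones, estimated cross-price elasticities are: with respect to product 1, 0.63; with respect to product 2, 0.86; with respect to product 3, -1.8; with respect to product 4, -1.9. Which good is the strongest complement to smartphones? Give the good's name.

product 4

Complements have ε < 0. The most negative value is -1.9 (product 4).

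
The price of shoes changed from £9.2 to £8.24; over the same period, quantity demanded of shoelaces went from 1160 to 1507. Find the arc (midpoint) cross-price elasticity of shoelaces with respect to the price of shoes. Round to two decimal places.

ΔQ_A = 1507 − 1160 = 347; ΔP_B = 8.24 − 9.2 = -0.96.
Midpoints: Q̄_A = 1333.5, P̄_B = 8.72.
ε = (ΔQ_A/Q̄_A)/(ΔP_B/P̄_B) = (347/1333.5)/(-0.96/8.72) ≈ -2.36.

-2.36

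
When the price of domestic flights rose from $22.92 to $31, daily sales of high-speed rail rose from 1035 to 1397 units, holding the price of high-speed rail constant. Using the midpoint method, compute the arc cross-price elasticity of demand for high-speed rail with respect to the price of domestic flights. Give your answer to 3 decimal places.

0.993

ΔQ_A = 1397 − 1035 = 362; ΔP_B = 31 − 22.92 = 8.08.
Midpoints: Q̄_A = 1216.0, P̄_B = 26.96.
ε = (ΔQ_A/Q̄_A)/(ΔP_B/P̄_B) = (362/1216.0)/(8.08/26.96) ≈ 0.993.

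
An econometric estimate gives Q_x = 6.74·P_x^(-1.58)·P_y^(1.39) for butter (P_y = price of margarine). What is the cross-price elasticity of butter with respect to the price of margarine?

1.39

In a log-linear (constant-elasticity) demand function, the coefficient on the exponent of P_y is the cross-price elasticity.
ε = 1.39. Positive, so butter and margarine are substitutes.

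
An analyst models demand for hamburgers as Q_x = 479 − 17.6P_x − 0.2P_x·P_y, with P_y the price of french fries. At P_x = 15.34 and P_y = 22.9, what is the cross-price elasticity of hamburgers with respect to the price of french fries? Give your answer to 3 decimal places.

At P_x = 15.34 and P_y = 22.9: Q_x = 138.759.
∂Q_x/∂P_y = -0.2P_x = -0.2(15.34) = -3.0680.
ε = (∂Q_x/∂P_y)(P_y/Q_x) = -3.0680 × (22.9/138.759) ≈ -0.506.
ε < 0: complements.

-0.506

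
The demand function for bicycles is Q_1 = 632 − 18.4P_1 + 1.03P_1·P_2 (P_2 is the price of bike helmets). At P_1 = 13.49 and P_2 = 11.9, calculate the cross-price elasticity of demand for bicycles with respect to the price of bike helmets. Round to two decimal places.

0.30

At P_1 = 13.49 and P_2 = 11.9: Q_1 = 549.131.
∂Q_1/∂P_2 = 1.03P_1 = 1.03(13.49) = 13.8947.
ε = (∂Q_1/∂P_2)(P_2/Q_1) = 13.8947 × (11.9/549.131) ≈ 0.30.
ε > 0: substitutes.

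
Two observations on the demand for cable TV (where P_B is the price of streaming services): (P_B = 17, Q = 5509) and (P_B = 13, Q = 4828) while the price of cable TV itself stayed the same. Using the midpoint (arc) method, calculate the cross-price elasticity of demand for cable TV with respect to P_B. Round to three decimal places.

ΔQ_A = 4828 − 5509 = -681; ΔP_B = 13 − 17 = -4.
Midpoints: Q̄_A = 5168.5, P̄_B = 15.00.
ε = (ΔQ_A/Q̄_A)/(ΔP_B/P̄_B) = (-681/5168.5)/(-4/15.00) ≈ 0.494.
ε > 0: cable TV and streaming services are substitutes.

0.494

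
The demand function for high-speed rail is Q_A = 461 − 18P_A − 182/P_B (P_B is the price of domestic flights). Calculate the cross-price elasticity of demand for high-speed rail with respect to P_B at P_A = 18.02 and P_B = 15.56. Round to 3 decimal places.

At P_A = 18.02 and P_B = 15.56: Q_A = 124.943.
∂Q_A/∂P_B = 182/P_B² = 0.7517.
ε = (∂Q_A/∂P_B)(P_B/Q_A) = 0.7517 × (15.56/124.943) ≈ 0.094.

0.094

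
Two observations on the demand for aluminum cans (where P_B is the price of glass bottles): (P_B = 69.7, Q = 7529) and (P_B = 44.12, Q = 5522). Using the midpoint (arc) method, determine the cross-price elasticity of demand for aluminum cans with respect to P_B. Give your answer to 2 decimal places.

0.68

ΔQ_A = 5522 − 7529 = -2007; ΔP_B = 44.12 − 69.7 = -25.58.
Midpoints: Q̄_A = 6525.5, P̄_B = 56.91.
ε = (ΔQ_A/Q̄_A)/(ΔP_B/P̄_B) = (-2007/6525.5)/(-25.58/56.91) ≈ 0.68.
ε > 0: aluminum cans and glass bottles are substitutes.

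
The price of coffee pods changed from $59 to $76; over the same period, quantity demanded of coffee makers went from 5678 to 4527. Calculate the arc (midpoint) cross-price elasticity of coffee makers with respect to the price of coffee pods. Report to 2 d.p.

ΔQ_A = 4527 − 5678 = -1151; ΔP_B = 76 − 59 = 17.
Midpoints: Q̄_A = 5102.5, P̄_B = 67.50.
ε = (ΔQ_A/Q̄_A)/(ΔP_B/P̄_B) = (-1151/5102.5)/(17/67.50) ≈ -0.90.
ε < 0: coffee makers and coffee pods are complements.

-0.90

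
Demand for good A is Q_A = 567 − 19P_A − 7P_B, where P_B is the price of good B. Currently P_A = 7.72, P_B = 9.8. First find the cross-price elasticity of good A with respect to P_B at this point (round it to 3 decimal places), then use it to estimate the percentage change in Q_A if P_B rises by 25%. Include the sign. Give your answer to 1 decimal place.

-4.9%

At P_A = 7.72, P_B = 9.8: Q_A = 351.72.
∂Q_A/∂P_B = -7.
ε = (∂Q_A/∂P_B)(P_B/Q_A) = -7.0000 × 9.8/351.72 ≈ -0.195.
%ΔQ_A ≈ ε × %ΔP_B = -0.195 × (25%) = -4.9%.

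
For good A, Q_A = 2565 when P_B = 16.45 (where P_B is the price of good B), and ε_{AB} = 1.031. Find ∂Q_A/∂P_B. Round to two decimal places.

160.76

ε = (∂Q_A/∂P_B)·(P_B/Q_A) ⇒ ∂Q_A/∂P_B = ε·Q_A/P_B = 1.031 × 2565/16.45 ≈ 160.76.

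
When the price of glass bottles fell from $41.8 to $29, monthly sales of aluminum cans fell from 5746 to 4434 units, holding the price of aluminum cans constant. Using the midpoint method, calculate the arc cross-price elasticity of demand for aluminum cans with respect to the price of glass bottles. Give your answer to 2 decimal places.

ΔQ_A = 4434 − 5746 = -1312; ΔP_B = 29 − 41.8 = -12.8.
Midpoints: Q̄_A = 5090.0, P̄_B = 35.40.
ε = (ΔQ_A/Q̄_A)/(ΔP_B/P̄_B) = (-1312/5090.0)/(-12.8/35.40) ≈ 0.71.
ε > 0: aluminum cans and glass bottles are substitutes.

0.71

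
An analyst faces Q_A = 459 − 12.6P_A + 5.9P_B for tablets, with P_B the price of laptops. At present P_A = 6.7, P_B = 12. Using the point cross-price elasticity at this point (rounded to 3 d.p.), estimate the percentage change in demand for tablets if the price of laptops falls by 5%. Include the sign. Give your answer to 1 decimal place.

At P_A = 6.7, P_B = 12: Q_A = 445.38.
∂Q_A/∂P_B = 5.9.
ε = (∂Q_A/∂P_B)(P_B/Q_A) = 5.9000 × 12/445.38 ≈ 0.159.
%ΔQ_A ≈ ε × %ΔP_B = 0.159 × (-5%) = -0.8%.

-0.8%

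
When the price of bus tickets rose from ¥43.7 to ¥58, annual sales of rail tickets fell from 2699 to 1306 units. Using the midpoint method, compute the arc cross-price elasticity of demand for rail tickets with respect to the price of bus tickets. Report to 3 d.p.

-2.474

ΔQ_A = 1306 − 2699 = -1393; ΔP_B = 58 − 43.7 = 14.3.
Midpoints: Q̄_A = 2002.5, P̄_B = 50.85.
ε = (ΔQ_A/Q̄_A)/(ΔP_B/P̄_B) = (-1393/2002.5)/(14.3/50.85) ≈ -2.474.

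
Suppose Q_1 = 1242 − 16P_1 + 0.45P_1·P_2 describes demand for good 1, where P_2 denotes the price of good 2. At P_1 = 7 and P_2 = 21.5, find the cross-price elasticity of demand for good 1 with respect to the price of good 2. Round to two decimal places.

0.06

At P_1 = 7 and P_2 = 21.5: Q_1 = 1197.725.
∂Q_1/∂P_2 = 0.45P_1 = 0.45(7) = 3.1500.
ε = (∂Q_1/∂P_2)(P_2/Q_1) = 3.1500 × (21.5/1197.725) ≈ 0.06.
ε > 0: substitutes.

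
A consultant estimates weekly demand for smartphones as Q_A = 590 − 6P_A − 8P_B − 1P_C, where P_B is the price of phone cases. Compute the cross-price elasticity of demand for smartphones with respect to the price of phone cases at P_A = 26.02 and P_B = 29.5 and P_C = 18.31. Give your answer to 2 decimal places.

At P_A = 26.02 and P_B = 29.5 and P_C = 18.31: Q_A = 179.57.
∂Q_A/∂P_B = -8.
ε = (∂Q_A/∂P_B)(P_B/Q_A) = -8 × (29.5/179.57) ≈ -1.31.
Since ε < 0, smartphones and phone cases are complements.

-1.31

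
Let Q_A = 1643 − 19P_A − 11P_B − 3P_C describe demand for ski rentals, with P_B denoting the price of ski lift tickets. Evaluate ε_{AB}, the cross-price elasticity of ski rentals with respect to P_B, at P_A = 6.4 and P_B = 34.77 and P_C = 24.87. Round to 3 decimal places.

-0.359

At P_A = 6.4 and P_B = 34.77 and P_C = 24.87: Q_A = 1064.32.
∂Q_A/∂P_B = -11.
ε = (∂Q_A/∂P_B)(P_B/Q_A) = -11 × (34.77/1064.32) ≈ -0.359.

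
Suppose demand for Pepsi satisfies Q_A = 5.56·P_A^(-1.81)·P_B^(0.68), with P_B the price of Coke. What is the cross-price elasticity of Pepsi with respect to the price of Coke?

0.68

In a log-linear (constant-elasticity) demand function, the coefficient on the exponent of P_B is the cross-price elasticity.
ε = 0.68. Positive, so Pepsi and Coke are substitutes.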